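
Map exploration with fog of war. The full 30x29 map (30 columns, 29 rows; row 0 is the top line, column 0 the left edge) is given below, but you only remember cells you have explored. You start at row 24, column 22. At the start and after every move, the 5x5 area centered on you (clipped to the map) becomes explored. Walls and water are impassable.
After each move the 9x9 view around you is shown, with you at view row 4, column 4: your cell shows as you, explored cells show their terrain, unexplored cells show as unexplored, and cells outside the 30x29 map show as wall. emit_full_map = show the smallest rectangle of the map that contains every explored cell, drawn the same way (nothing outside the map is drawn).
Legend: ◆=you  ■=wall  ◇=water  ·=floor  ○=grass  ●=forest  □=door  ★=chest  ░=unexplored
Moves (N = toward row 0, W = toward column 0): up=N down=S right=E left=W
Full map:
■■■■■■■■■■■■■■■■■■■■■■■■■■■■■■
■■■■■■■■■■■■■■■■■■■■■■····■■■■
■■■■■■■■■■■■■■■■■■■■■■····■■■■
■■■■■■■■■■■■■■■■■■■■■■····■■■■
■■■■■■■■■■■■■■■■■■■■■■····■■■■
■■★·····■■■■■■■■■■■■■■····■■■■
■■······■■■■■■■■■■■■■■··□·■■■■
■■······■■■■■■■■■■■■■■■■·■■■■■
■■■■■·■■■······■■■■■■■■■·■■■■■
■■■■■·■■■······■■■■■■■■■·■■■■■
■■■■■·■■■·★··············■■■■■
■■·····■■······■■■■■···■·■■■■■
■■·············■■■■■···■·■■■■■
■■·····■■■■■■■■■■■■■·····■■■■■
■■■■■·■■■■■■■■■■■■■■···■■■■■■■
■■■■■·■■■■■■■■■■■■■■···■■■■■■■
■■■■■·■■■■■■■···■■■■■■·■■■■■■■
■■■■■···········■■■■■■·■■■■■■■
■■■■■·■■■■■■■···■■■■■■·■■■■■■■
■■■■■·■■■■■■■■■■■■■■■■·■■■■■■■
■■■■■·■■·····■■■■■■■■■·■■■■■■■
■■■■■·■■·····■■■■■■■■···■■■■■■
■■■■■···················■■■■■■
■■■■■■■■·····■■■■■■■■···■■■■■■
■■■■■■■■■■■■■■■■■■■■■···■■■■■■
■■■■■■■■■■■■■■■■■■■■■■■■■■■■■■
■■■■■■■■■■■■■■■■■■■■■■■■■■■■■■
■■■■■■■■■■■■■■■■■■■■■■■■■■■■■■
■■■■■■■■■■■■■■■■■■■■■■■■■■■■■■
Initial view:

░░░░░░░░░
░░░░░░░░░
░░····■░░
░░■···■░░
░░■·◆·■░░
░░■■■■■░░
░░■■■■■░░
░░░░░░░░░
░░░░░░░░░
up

░░░░░░░░░
░░░░░░░░░
░░■···■░░
░░····■░░
░░■·◆·■░░
░░■···■░░
░░■■■■■░░
░░■■■■■░░
░░░░░░░░░

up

░░░░░░░░░
░░░░░░░░░
░░■■·■■░░
░░■···■░░
░░··◆·■░░
░░■···■░░
░░■···■░░
░░■■■■■░░
░░■■■■■░░

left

░░░░░░░░░
░░░░░░░░░
░░■■■·■■░
░░■■···■░
░░··◆··■░
░░■■···■░
░░■■···■░
░░░■■■■■░
░░░■■■■■░

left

░░░░░░░░░
░░░░░░░░░
░░■■■■·■■
░░■■■···■
░░··◆···■
░░■■■···■
░░■■■···■
░░░░■■■■■
░░░░■■■■■

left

░░░░░░░░░
░░░░░░░░░
░░■■■■■·■
░░■■■■···
░░··◆····
░░■■■■···
░░■■■■···
░░░░░■■■■
░░░░░■■■■

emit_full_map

■■■■■·■■
■■■■···■
··◆····■
■■■■···■
■■■■···■
░░░■■■■■
░░░■■■■■

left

░░░░░░░░░
░░░░░░░░░
░░■■■■■■·
░░■■■■■··
░░··◆····
░░■■■■■··
░░■■■■■··
░░░░░░■■■
░░░░░░■■■

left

░░░░░░░░░
░░░░░░░░░
░░■■■■■■■
░░■■■■■■·
░░··◆····
░░■■■■■■·
░░■■■■■■·
░░░░░░░■■
░░░░░░░■■

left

░░░░░░░░░
░░░░░░░░░
░░■■■■■■■
░░■■■■■■■
░░··◆····
░░■■■■■■■
░░■■■■■■■
░░░░░░░░■
░░░░░░░░■

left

░░░░░░░░░
░░░░░░░░░
░░■■■■■■■
░░■■■■■■■
░░··◆····
░░■■■■■■■
░░■■■■■■■
░░░░░░░░░
░░░░░░░░░

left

░░░░░░░░░
░░░░░░░░░
░░·■■■■■■
░░·■■■■■■
░░··◆····
░░·■■■■■■
░░■■■■■■■
░░░░░░░░░
░░░░░░░░░

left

░░░░░░░░░
░░░░░░░░░
░░··■■■■■
░░··■■■■■
░░··◆····
░░··■■■■■
░░■■■■■■■
░░░░░░░░░
░░░░░░░░░

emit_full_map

··■■■■■■■■■·■■
··■■■■■■■■···■
··◆··········■
··■■■■■■■■···■
■■■■■■■■■■···■
░░░░░░░░░■■■■■
░░░░░░░░░■■■■■

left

░░░░░░░░░
░░░░░░░░░
░░···■■■■
░░···■■■■
░░··◆····
░░···■■■■
░░■■■■■■■
░░░░░░░░░
░░░░░░░░░

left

░░░░░░░░░
░░░░░░░░░
░░····■■■
░░····■■■
░░··◆····
░░····■■■
░░■■■■■■■
░░░░░░░░░
░░░░░░░░░

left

░░░░░░░░░
░░░░░░░░░
░░·····■■
░░·····■■
░░··◆····
░░·····■■
░░■■■■■■■
░░░░░░░░░
░░░░░░░░░

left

░░░░░░░░░
░░░░░░░░░
░░■·····■
░░■·····■
░░··◆····
░░■·····■
░░■■■■■■■
░░░░░░░░░
░░░░░░░░░

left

░░░░░░░░░
░░░░░░░░░
░░■■·····
░░■■·····
░░··◆····
░░■■·····
░░■■■■■■■
░░░░░░░░░
░░░░░░░░░

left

░░░░░░░░░
░░░░░░░░░
░░·■■····
░░·■■····
░░··◆····
░░■■■····
░░■■■■■■■
░░░░░░░░░
░░░░░░░░░

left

░░░░░░░░░
░░░░░░░░░
░░■·■■···
░░■·■■···
░░■·◆····
░░■■■■···
░░■■■■■■■
░░░░░░░░░
░░░░░░░░░

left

░░░░░░░░░
░░░░░░░░░
░░■■·■■··
░░■■·■■··
░░■■◆····
░░■■■■■··
░░■■■■■■■
░░░░░░░░░
░░░░░░░░░

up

░░░░░░░░░
░░░░░░░░░
░░■■·■■░░
░░■■·■■··
░░■■◆■■··
░░■■·····
░░■■■■■··
░░■■■■■■■
░░░░░░░░░

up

░░░░░░░░░
░░░░░░░░░
░░■■·■■░░
░░■■·■■░░
░░■■◆■■··
░░■■·■■··
░░■■·····
░░■■■■■··
░░■■■■■■■

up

░░░░░░░░░
░░░░░░░░░
░░■■···░░
░░■■·■■░░
░░■■◆■■░░
░░■■·■■··
░░■■·■■··
░░■■·····
░░■■■■■··

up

░░░░░░░░░
░░░░░░░░░
░░■■·■■░░
░░■■···░░
░░■■◆■■░░
░░■■·■■░░
░░■■·■■··
░░■■·■■··
░░■■·····

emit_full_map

■■·■■░░░░░░░░░░░░░░░░░
■■···░░░░░░░░░░░░░░░░░
■■◆■■░░░░░░░░░░░░░░░░░
■■·■■░░░░░░░░░░░░░░░░░
■■·■■·····■■■■■■■■■·■■
■■·■■·····■■■■■■■■···■
■■···················■
■■■■■·····■■■■■■■■···■
■■■■■■■■■■■■■■■■■■···■
░░░░░░░░░░░░░░░░░■■■■■
░░░░░░░░░░░░░░░░░■■■■■

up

░░░░░░░░░
░░░░░░░░░
░░■■·■■░░
░░■■·■■░░
░░■■◆··░░
░░■■·■■░░
░░■■·■■░░
░░■■·■■··
░░■■·■■··

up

░░░░░░░░░
░░░░░░░░░
░░■■·■■░░
░░■■·■■░░
░░■■◆■■░░
░░■■···░░
░░■■·■■░░
░░■■·■■░░
░░■■·■■··

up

░░░░░░░░░
░░░░░░░░░
░░····■░░
░░■■·■■░░
░░■■◆■■░░
░░■■·■■░░
░░■■···░░
░░■■·■■░░
░░■■·■■░░

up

░░░░░░░░░
░░░░░░░░░
░░·····░░
░░····■░░
░░■■◆■■░░
░░■■·■■░░
░░■■·■■░░
░░■■···░░
░░■■·■■░░

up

░░░░░░░░░
░░░░░░░░░
░░····■░░
░░·····░░
░░··◆·■░░
░░■■·■■░░
░░■■·■■░░
░░■■·■■░░
░░■■···░░

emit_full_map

····■░░░░░░░░░░░░░░░░░
·····░░░░░░░░░░░░░░░░░
··◆·■░░░░░░░░░░░░░░░░░
■■·■■░░░░░░░░░░░░░░░░░
■■·■■░░░░░░░░░░░░░░░░░
■■·■■░░░░░░░░░░░░░░░░░
■■···░░░░░░░░░░░░░░░░░
■■·■■░░░░░░░░░░░░░░░░░
■■·■■░░░░░░░░░░░░░░░░░
■■·■■·····■■■■■■■■■·■■
■■·■■·····■■■■■■■■···■
■■···················■
■■■■■·····■■■■■■■■···■
■■■■■■■■■■■■■■■■■■···■
░░░░░░░░░░░░░░░░░■■■■■
░░░░░░░░░░░░░░░░░■■■■■

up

░░░░░░░░░
░░░░░░░░░
░░■■·■■░░
░░····■░░
░░··◆··░░
░░····■░░
░░■■·■■░░
░░■■·■■░░
░░■■·■■░░

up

░░░░░░░░░
░░░░░░░░░
░░■■·■■░░
░░■■·■■░░
░░··◆·■░░
░░·····░░
░░····■░░
░░■■·■■░░
░░■■·■■░░

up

░░░░░░░░░
░░░░░░░░░
░░■■·■■░░
░░■■·■■░░
░░■■◆■■░░
░░····■░░
░░·····░░
░░····■░░
░░■■·■■░░

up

░░░░░░░░░
░░░░░░░░░
░░·····░░
░░■■·■■░░
░░■■◆■■░░
░░■■·■■░░
░░····■░░
░░·····░░
░░····■░░

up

░░░░░░░░░
░░░░░░░░░
░░·····░░
░░·····░░
░░■■◆■■░░
░░■■·■■░░
░░■■·■■░░
░░····■░░
░░·····░░

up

░░░░░░░░░
░░░░░░░░░
░░·····░░
░░·····░░
░░··◆··░░
░░■■·■■░░
░░■■·■■░░
░░■■·■■░░
░░····■░░

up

░░░░░░░░░
░░░░░░░░░
░░■■■■■░░
░░·····░░
░░··◆··░░
░░·····░░
░░■■·■■░░
░░■■·■■░░
░░■■·■■░░

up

░░░░░░░░░
░░░░░░░░░
░░■■■■■░░
░░■■■■■░░
░░··◆··░░
░░·····░░
░░·····░░
░░■■·■■░░
░░■■·■■░░

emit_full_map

■■■■■░░░░░░░░░░░░░░░░░
■■■■■░░░░░░░░░░░░░░░░░
··◆··░░░░░░░░░░░░░░░░░
·····░░░░░░░░░░░░░░░░░
·····░░░░░░░░░░░░░░░░░
■■·■■░░░░░░░░░░░░░░░░░
■■·■■░░░░░░░░░░░░░░░░░
■■·■■░░░░░░░░░░░░░░░░░
····■░░░░░░░░░░░░░░░░░
·····░░░░░░░░░░░░░░░░░
····■░░░░░░░░░░░░░░░░░
■■·■■░░░░░░░░░░░░░░░░░
■■·■■░░░░░░░░░░░░░░░░░
■■·■■░░░░░░░░░░░░░░░░░
■■···░░░░░░░░░░░░░░░░░
■■·■■░░░░░░░░░░░░░░░░░
■■·■■░░░░░░░░░░░░░░░░░
■■·■■·····■■■■■■■■■·■■
■■·■■·····■■■■■■■■···■
■■···················■
■■■■■·····■■■■■■■■···■
■■■■■■■■■■■■■■■■■■···■
░░░░░░░░░░░░░░░░░■■■■■
░░░░░░░░░░░░░░░░░■■■■■


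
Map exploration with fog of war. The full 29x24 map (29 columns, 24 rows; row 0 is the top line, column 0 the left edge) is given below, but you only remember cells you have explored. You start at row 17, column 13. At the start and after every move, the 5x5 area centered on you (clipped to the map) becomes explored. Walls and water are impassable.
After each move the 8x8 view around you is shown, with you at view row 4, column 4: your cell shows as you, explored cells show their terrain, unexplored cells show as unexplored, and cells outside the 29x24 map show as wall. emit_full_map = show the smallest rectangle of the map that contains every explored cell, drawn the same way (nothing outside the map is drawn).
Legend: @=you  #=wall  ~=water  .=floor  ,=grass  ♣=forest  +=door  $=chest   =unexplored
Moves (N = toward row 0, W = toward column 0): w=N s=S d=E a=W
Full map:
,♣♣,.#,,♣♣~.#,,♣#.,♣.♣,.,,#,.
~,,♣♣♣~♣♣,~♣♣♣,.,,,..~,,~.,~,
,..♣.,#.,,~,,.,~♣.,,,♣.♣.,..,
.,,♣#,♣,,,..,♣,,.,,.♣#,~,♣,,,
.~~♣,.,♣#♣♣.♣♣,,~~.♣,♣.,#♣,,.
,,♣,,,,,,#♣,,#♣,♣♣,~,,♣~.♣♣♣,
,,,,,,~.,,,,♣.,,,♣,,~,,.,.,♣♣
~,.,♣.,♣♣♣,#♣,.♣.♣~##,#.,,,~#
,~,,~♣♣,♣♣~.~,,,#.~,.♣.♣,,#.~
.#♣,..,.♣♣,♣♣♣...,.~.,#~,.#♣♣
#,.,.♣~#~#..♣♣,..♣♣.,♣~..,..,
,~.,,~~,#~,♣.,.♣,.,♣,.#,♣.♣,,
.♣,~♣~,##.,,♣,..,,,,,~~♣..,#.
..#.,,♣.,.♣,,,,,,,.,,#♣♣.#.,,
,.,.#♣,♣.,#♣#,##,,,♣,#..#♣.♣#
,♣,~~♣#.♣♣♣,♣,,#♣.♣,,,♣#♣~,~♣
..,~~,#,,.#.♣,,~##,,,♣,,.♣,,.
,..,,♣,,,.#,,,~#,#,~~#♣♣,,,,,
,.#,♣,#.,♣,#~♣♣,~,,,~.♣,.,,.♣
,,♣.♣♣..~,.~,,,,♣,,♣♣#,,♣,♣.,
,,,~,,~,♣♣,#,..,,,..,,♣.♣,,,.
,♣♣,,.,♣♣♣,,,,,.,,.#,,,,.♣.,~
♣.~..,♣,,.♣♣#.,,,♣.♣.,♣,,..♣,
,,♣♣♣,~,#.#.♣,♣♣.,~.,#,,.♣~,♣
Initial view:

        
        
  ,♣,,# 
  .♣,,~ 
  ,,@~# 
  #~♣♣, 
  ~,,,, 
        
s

        
  ,♣,,# 
  .♣,,~ 
  ,,,~# 
  #~@♣, 
  ~,,,, 
  #,.., 
        

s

  ,♣,,# 
  .♣,,~ 
  ,,,~# 
  #~♣♣, 
  ~,@,, 
  #,.., 
  ,,,,. 
        

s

  .♣,,~ 
  ,,,~# 
  #~♣♣, 
  ~,,,, 
  #,@., 
  ,,,,. 
  ♣#.,, 
        

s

  ,,,~# 
  #~♣♣, 
  ~,,,, 
  #,.., 
  ,,@,. 
  ♣#.,, 
  .♣,♣♣ 
########

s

  #~♣♣, 
  ~,,,, 
  #,.., 
  ,,,,. 
  ♣#@,, 
  .♣,♣♣ 
########
########

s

  ~,,,, 
  #,.., 
  ,,,,. 
  ♣#.,, 
  .♣@♣♣ 
########
########
########

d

 ~,,,,  
 #,..,  
 ,,,,., 
 ♣#.,,, 
 .♣,@♣. 
########
########
########

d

~,,,,   
#,..,   
,,,,.,, 
♣#.,,,♣ 
.♣,♣@., 
########
########
########

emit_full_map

,♣,,#  
.♣,,~  
,,,~#  
#~♣♣,  
~,,,,  
#,..,  
,,,,.,,
♣#.,,,♣
.♣,♣@.,

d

,,,,    
,..,    
,,,.,,. 
#.,,,♣. 
♣,♣♣@,~ 
########
########
########

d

,,,     
..,     
,,.,,.# 
.,,,♣.♣ 
,♣♣.@~. 
########
########
########

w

♣♣,     
,,,     
..,,,.. 
,,.,,.# 
.,,,@.♣ 
,♣♣.,~. 
########
########

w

,~#     
♣♣,     
,,,♣,,♣ 
..,,,.. 
,,.,@.# 
.,,,♣.♣ 
,♣♣.,~. 
########

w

,,~     
,~#     
♣♣,~,,, 
,,,♣,,♣ 
..,,@.. 
,,.,,.# 
.,,,♣.♣ 
,♣♣.,~. 

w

,,#     
,,~     
,~#,#,~ 
♣♣,~,,, 
,,,♣@,♣ 
..,,,.. 
,,.,,.# 
.,,,♣.♣ 

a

♣,,#    
♣,,~    
,,~#,#,~
~♣♣,~,,,
,,,,@,,♣
,..,,,..
,,,.,,.#
#.,,,♣.♣

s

♣,,~    
,,~#,#,~
~♣♣,~,,,
,,,,♣,,♣
,..,@,..
,,,.,,.#
#.,,,♣.♣
♣,♣♣.,~.

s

,,~#,#,~
~♣♣,~,,,
,,,,♣,,♣
,..,,,..
,,,.@,.#
#.,,,♣.♣
♣,♣♣.,~.
########

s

~♣♣,~,,,
,,,,♣,,♣
,..,,,..
,,,.,,.#
#.,,@♣.♣
♣,♣♣.,~.
########
########

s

,,,,♣,,♣
,..,,,..
,,,.,,.#
#.,,,♣.♣
♣,♣♣@,~.
########
########
########

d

,,,♣,,♣ 
..,,,.. 
,,.,,.# 
.,,,♣.♣ 
,♣♣.@~. 
########
########
########

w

♣♣,~,,, 
,,,♣,,♣ 
..,,,.. 
,,.,,.# 
.,,,@.♣ 
,♣♣.,~. 
########
########

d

♣,~,,,  
,,♣,,♣  
.,,,.., 
,.,,.#, 
,,,♣@♣. 
♣♣.,~., 
########
########

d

,~,,,   
,♣,,♣   
,,,..,, 
.,,.#,, 
,,♣.@., 
♣.,~.,# 
########
########

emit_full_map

,♣,,#      
.♣,,~      
,,,~#,#,~  
#~♣♣,~,,,  
~,,,,♣,,♣  
#,..,,,..,,
,,,,.,,.#,,
♣#.,,,♣.@.,
.♣,♣♣.,~.,#

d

~,,,    
♣,,♣    
,,..,,♣ 
,,.#,,, 
,♣.♣@,♣ 
.,~.,#, 
########
########

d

,,,     
,,♣     
,..,,♣. 
,.#,,,, 
♣.♣.@♣, 
,~.,#,, 
########
########

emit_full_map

,♣,,#        
.♣,,~        
,,,~#,#,~    
#~♣♣,~,,,    
~,,,,♣,,♣    
#,..,,,..,,♣.
,,,,.,,.#,,,,
♣#.,,,♣.♣.@♣,
.♣,♣♣.,~.,#,,


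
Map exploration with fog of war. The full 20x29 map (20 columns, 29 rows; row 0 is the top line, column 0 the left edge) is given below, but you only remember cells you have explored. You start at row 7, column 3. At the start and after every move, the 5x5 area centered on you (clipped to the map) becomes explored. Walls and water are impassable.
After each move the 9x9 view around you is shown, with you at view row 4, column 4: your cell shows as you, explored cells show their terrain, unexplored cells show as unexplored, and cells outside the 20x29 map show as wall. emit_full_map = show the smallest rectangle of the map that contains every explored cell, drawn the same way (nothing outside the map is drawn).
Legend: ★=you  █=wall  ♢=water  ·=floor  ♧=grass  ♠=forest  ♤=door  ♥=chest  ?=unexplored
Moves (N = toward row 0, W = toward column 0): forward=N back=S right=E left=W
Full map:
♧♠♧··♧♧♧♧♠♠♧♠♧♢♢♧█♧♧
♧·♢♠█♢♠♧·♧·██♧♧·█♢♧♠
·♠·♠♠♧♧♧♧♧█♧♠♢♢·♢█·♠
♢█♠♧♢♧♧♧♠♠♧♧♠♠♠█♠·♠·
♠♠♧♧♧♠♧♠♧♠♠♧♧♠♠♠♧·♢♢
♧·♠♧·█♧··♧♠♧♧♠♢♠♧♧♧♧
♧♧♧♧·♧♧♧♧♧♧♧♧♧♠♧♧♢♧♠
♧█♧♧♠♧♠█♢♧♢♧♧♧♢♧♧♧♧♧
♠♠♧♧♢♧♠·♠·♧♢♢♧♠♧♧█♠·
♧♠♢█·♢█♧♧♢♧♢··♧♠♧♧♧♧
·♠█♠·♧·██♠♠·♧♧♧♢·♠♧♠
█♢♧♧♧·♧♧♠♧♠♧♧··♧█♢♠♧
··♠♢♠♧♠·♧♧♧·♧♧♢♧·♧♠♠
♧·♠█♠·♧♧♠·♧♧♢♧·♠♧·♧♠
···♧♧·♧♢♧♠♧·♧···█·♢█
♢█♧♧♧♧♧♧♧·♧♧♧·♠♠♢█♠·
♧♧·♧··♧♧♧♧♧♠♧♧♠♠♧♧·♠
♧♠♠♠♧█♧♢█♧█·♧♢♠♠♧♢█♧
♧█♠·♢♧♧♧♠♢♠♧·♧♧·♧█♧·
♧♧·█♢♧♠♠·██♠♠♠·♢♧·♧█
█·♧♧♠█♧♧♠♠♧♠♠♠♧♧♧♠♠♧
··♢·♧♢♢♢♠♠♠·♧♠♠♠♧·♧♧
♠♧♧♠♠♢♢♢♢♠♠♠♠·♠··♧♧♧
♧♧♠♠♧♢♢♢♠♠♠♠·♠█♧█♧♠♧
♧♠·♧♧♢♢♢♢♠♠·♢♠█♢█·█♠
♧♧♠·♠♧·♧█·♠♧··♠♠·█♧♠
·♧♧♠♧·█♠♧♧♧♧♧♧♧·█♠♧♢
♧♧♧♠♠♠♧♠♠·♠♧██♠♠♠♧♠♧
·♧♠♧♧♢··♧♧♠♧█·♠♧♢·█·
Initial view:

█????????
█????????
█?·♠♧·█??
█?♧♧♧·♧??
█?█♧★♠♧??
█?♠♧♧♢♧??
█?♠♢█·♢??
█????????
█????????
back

█????????
█?·♠♧·█??
█?♧♧♧·♧??
█?█♧♧♠♧??
█?♠♧★♢♧??
█?♠♢█·♢??
█?♠█♠·♧??
█????????
█????????

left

██???????
██?·♠♧·█?
██♧♧♧♧·♧?
██♧█♧♧♠♧?
██♠♠★♧♢♧?
██♧♠♢█·♢?
██·♠█♠·♧?
██???????
██???????

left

███??????
███?·♠♧·█
███♧♧♧♧·♧
███♧█♧♧♠♧
███♠★♧♧♢♧
███♧♠♢█·♢
███·♠█♠·♧
███??????
███??????

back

███?·♠♧·█
███♧♧♧♧·♧
███♧█♧♧♠♧
███♠♠♧♧♢♧
███♧★♢█·♢
███·♠█♠·♧
████♢♧♧??
███??????
███??????

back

███♧♧♧♧·♧
███♧█♧♧♠♧
███♠♠♧♧♢♧
███♧♠♢█·♢
███·★█♠·♧
████♢♧♧??
███··♠♢??
███??????
███??????

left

████♧♧♧♧·
████♧█♧♧♠
████♠♠♧♧♢
████♧♠♢█·
████★♠█♠·
█████♢♧♧?
████··♠♢?
████?????
████?????

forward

████?·♠♧·
████♧♧♧♧·
████♧█♧♧♠
████♠♠♧♧♢
████★♠♢█·
████·♠█♠·
█████♢♧♧?
████··♠♢?
████?????

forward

████?????
████?·♠♧·
████♧♧♧♧·
████♧█♧♧♠
████★♠♧♧♢
████♧♠♢█·
████·♠█♠·
█████♢♧♧?
████··♠♢?

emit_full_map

?·♠♧·█
♧♧♧♧·♧
♧█♧♧♠♧
★♠♧♧♢♧
♧♠♢█·♢
·♠█♠·♧
█♢♧♧??
··♠♢??

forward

████?????
████?????
████♧·♠♧·
████♧♧♧♧·
████★█♧♧♠
████♠♠♧♧♢
████♧♠♢█·
████·♠█♠·
█████♢♧♧?

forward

████?????
████?????
████♠♠♧??
████♧·♠♧·
████★♧♧♧·
████♧█♧♧♠
████♠♠♧♧♢
████♧♠♢█·
████·♠█♠·

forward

████?????
████?????
████♢█♠??
████♠♠♧??
████★·♠♧·
████♧♧♧♧·
████♧█♧♧♠
████♠♠♧♧♢
████♧♠♢█·

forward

████?????
████?????
████·♠·??
████♢█♠??
████★♠♧??
████♧·♠♧·
████♧♧♧♧·
████♧█♧♧♠
████♠♠♧♧♢

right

███??????
███??????
███·♠·♠??
███♢█♠♧??
███♠★♧♧??
███♧·♠♧·█
███♧♧♧♧·♧
███♧█♧♧♠♧
███♠♠♧♧♢♧

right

██???????
██???????
██·♠·♠♠??
██♢█♠♧♢??
██♠♠★♧♧??
██♧·♠♧·█?
██♧♧♧♧·♧?
██♧█♧♧♠♧?
██♠♠♧♧♢♧?

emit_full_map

·♠·♠♠?
♢█♠♧♢?
♠♠★♧♧?
♧·♠♧·█
♧♧♧♧·♧
♧█♧♧♠♧
♠♠♧♧♢♧
♧♠♢█·♢
·♠█♠·♧
█♢♧♧??
··♠♢??

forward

█████████
██???????
██♧·♢♠█??
██·♠·♠♠??
██♢█★♧♢??
██♠♠♧♧♧??
██♧·♠♧·█?
██♧♧♧♧·♧?
██♧█♧♧♠♧?

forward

█████████
█████████
██♧♠♧··??
██♧·♢♠█??
██·♠★♠♠??
██♢█♠♧♢??
██♠♠♧♧♧??
██♧·♠♧·█?
██♧♧♧♧·♧?

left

█████████
█████████
███♧♠♧··?
███♧·♢♠█?
███·★·♠♠?
███♢█♠♧♢?
███♠♠♧♧♧?
███♧·♠♧·█
███♧♧♧♧·♧

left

█████████
█████████
████♧♠♧··
████♧·♢♠█
████★♠·♠♠
████♢█♠♧♢
████♠♠♧♧♧
████♧·♠♧·
████♧♧♧♧·

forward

█████████
█████████
█████████
████♧♠♧··
████★·♢♠█
████·♠·♠♠
████♢█♠♧♢
████♠♠♧♧♧
████♧·♠♧·

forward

█████████
█████████
█████████
█████████
████★♠♧··
████♧·♢♠█
████·♠·♠♠
████♢█♠♧♢
████♠♠♧♧♧

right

█████████
█████████
█████████
█████████
███♧★♧··?
███♧·♢♠█?
███·♠·♠♠?
███♢█♠♧♢?
███♠♠♧♧♧?

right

█████████
█████████
█████████
█████████
██♧♠★··??
██♧·♢♠█??
██·♠·♠♠??
██♢█♠♧♢??
██♠♠♧♧♧??

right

█████████
█████████
█████████
█████████
█♧♠♧★·♧??
█♧·♢♠█♢??
█·♠·♠♠♧??
█♢█♠♧♢???
█♠♠♧♧♧???

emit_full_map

♧♠♧★·♧
♧·♢♠█♢
·♠·♠♠♧
♢█♠♧♢?
♠♠♧♧♧?
♧·♠♧·█
♧♧♧♧·♧
♧█♧♧♠♧
♠♠♧♧♢♧
♧♠♢█·♢
·♠█♠·♧
█♢♧♧??
··♠♢??

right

█████████
█████████
█████████
█████████
♧♠♧·★♧♧??
♧·♢♠█♢♠??
·♠·♠♠♧♧??
♢█♠♧♢????
♠♠♧♧♧????

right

█████████
█████████
█████████
█████████
♠♧··★♧♧??
·♢♠█♢♠♧??
♠·♠♠♧♧♧??
█♠♧♢?????
♠♧♧♧?????

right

█████████
█████████
█████████
█████████
♧··♧★♧♧??
♢♠█♢♠♧·??
·♠♠♧♧♧♧??
♠♧♢??????
♧♧♧??????

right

█████████
█████████
█████████
█████████
··♧♧★♧♠??
♠█♢♠♧·♧??
♠♠♧♧♧♧♧??
♧♢???????
♧♧???????

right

█████████
█████████
█████████
█████████
·♧♧♧★♠♠??
█♢♠♧·♧·??
♠♧♧♧♧♧█??
♢????????
♧????????

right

█████████
█████████
█████████
█████████
♧♧♧♧★♠♧??
♢♠♧·♧·█??
♧♧♧♧♧█♧??
?????????
?????????

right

█████████
█████████
█████████
█████████
♧♧♧♠★♧♠??
♠♧·♧·██??
♧♧♧♧█♧♠??
?????????
?????????

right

█████████
█████████
█████████
█████████
♧♧♠♠★♠♧??
♧·♧·██♧??
♧♧♧█♧♠♢??
?????????
?????????

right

█████████
█████████
█████████
█████████
♧♠♠♧★♧♢??
·♧·██♧♧??
♧♧█♧♠♢♢??
?????????
?????????

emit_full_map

♧♠♧··♧♧♧♧♠♠♧★♧♢
♧·♢♠█♢♠♧·♧·██♧♧
·♠·♠♠♧♧♧♧♧█♧♠♢♢
♢█♠♧♢??????????
♠♠♧♧♧??????????
♧·♠♧·█?????????
♧♧♧♧·♧?????????
♧█♧♧♠♧?????????
♠♠♧♧♢♧?????????
♧♠♢█·♢?????????
·♠█♠·♧?????????
█♢♧♧???????????
··♠♢???????????

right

█████████
█████████
█████████
█████████
♠♠♧♠★♢♢??
♧·██♧♧·??
♧█♧♠♢♢·??
?????????
?????????

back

█████████
█████████
█████████
♠♠♧♠♧♢♢??
♧·██★♧·??
♧█♧♠♢♢·??
??♧♠♠♠█??
?????????
?????????

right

█████████
█████████
█████████
♠♧♠♧♢♢♧??
·██♧★·█??
█♧♠♢♢·♢??
?♧♠♠♠█♠??
?????????
?????????

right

█████████
█████████
█████████
♧♠♧♢♢♧█??
██♧♧★█♢??
♧♠♢♢·♢█??
♧♠♠♠█♠·??
?????????
?????????

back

█████████
█████████
♧♠♧♢♢♧█??
██♧♧·█♢??
♧♠♢♢★♢█??
♧♠♠♠█♠·??
??♠♠♠♧·??
?????????
?????????

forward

█████████
█████████
█████████
♧♠♧♢♢♧█??
██♧♧★█♢??
♧♠♢♢·♢█??
♧♠♠♠█♠·??
??♠♠♠♧·??
?????????

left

█████████
█████████
█████████
♠♧♠♧♢♢♧█?
·██♧★·█♢?
█♧♠♢♢·♢█?
?♧♠♠♠█♠·?
???♠♠♠♧·?
?????????

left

█████████
█████████
█████████
♠♠♧♠♧♢♢♧█
♧·██★♧·█♢
♧█♧♠♢♢·♢█
??♧♠♠♠█♠·
????♠♠♠♧·
?????????

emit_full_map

♧♠♧··♧♧♧♧♠♠♧♠♧♢♢♧█
♧·♢♠█♢♠♧·♧·██★♧·█♢
·♠·♠♠♧♧♧♧♧█♧♠♢♢·♢█
♢█♠♧♢??????♧♠♠♠█♠·
♠♠♧♧♧????????♠♠♠♧·
♧·♠♧·█????????????
♧♧♧♧·♧????????????
♧█♧♧♠♧????????????
♠♠♧♧♢♧????????????
♧♠♢█·♢????????????
·♠█♠·♧????????????
█♢♧♧??????????????
··♠♢??????????????


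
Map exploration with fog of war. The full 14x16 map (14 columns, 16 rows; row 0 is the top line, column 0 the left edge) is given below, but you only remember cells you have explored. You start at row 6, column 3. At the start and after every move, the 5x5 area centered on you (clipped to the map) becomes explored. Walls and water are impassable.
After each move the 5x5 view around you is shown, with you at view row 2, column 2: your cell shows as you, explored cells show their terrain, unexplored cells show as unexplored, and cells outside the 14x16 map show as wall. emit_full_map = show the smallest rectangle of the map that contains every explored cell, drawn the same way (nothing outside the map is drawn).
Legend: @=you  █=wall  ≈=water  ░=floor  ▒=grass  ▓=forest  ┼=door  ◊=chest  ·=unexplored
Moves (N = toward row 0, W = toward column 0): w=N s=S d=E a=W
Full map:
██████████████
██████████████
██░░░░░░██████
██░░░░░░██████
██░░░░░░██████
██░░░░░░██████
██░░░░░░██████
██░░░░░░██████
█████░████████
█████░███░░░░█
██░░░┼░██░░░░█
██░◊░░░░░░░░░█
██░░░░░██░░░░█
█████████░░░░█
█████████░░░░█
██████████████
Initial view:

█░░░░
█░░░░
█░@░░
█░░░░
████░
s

█░░░░
█░░░░
█░@░░
████░
████░

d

░░░░░
░░░░░
░░@░░
███░█
███░█

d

░░░░░
░░░░░
░░@░░
██░██
██░██

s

░░░░░
░░░░░
██@██
██░██
░░┼░█

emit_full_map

█░░░░··
█░░░░░░
█░░░░░░
█░░░░░░
████@██
████░██
··░░┼░█

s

░░░░░
██░██
██@██
░░┼░█
◊░░░░

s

██░██
██░██
░░@░█
◊░░░░
░░░░█

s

██░██
░░┼░█
◊░@░░
░░░░█
█████

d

█░███
░┼░██
░░@░░
░░░██
█████

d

░███░
┼░██░
░░@░░
░░██░
████░

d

███░░
░██░░
░░@░░
░██░░
███░░

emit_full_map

█░░░░·····
█░░░░░░···
█░░░░░░···
█░░░░░░···
████░██···
████░███░░
··░░┼░██░░
··◊░░░░@░░
··░░░░██░░
··██████░░

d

██░░░
██░░░
░░@░░
██░░░
██░░░

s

██░░░
░░░░░
██@░░
██░░░
██░░░

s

░░░░░
██░░░
██@░░
██░░░
█████

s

██░░░
██░░░
██@░░
█████
█████

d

█░░░░
█░░░░
█░@░░
█████
█████

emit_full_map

█░░░░·······
█░░░░░░·····
█░░░░░░·····
█░░░░░░·····
████░██·····
████░███░░░·
··░░┼░██░░░·
··◊░░░░░░░░·
··░░░░██░░░░
··██████░░░░
······██░@░░
······██████

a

██░░░
██░░░
██@░░
█████
█████

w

░░░░░
██░░░
██@░░
██░░░
█████

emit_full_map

█░░░░·······
█░░░░░░·····
█░░░░░░·····
█░░░░░░·····
████░██·····
████░███░░░·
··░░┼░██░░░·
··◊░░░░░░░░·
··░░░░██░░░░
··██████@░░░
······██░░░░
······██████


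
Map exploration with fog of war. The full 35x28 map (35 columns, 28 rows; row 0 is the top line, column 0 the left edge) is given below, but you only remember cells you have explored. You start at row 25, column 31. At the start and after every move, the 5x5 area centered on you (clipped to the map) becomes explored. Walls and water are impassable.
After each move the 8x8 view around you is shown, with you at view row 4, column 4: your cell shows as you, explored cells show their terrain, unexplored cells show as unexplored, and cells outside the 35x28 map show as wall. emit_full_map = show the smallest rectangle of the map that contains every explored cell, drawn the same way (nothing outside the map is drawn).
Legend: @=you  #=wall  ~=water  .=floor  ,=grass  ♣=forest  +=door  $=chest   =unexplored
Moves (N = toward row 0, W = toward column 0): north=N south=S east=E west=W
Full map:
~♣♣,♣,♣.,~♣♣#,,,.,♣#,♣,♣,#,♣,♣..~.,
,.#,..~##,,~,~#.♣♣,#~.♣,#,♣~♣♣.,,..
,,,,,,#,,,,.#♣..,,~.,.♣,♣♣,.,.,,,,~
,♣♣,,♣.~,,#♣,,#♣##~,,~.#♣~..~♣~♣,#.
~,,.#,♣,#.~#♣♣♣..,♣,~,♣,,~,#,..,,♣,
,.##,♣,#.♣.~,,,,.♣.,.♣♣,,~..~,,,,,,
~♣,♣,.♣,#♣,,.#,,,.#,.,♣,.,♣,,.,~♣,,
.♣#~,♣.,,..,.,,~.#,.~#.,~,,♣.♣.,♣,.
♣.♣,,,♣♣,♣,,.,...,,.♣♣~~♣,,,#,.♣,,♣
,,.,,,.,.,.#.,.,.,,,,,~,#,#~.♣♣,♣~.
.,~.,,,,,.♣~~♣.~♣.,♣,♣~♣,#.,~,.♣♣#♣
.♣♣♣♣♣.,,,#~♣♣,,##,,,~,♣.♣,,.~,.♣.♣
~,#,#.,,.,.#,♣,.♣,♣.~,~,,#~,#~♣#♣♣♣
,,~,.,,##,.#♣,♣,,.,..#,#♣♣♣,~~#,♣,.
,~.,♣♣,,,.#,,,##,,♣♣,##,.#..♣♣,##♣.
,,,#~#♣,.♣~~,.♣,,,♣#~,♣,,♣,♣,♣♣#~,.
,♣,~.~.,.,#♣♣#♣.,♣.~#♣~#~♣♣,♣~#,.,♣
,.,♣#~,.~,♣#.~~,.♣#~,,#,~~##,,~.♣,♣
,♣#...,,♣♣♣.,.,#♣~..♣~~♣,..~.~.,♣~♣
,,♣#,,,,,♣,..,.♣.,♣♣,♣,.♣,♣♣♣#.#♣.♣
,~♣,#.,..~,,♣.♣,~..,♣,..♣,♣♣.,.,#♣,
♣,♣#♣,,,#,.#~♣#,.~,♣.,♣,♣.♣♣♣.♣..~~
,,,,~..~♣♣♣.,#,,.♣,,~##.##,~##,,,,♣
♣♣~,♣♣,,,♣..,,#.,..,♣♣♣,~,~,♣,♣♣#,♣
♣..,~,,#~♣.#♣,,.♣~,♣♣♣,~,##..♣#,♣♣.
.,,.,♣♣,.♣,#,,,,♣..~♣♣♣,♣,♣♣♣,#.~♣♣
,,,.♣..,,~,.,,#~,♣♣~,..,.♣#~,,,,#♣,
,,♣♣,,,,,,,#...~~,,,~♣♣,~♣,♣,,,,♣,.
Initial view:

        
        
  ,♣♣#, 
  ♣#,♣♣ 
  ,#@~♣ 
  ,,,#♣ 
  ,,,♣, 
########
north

        
        
  #,,,, 
  ,♣♣#, 
  ♣#@♣♣ 
  ,#.~♣ 
  ,,,#♣ 
  ,,,♣, 

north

        
        
  .♣..~ 
  #,,,, 
  ,♣@#, 
  ♣#,♣♣ 
  ,#.~♣ 
  ,,,#♣ 

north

        
        
  ,.,#♣ 
  .♣..~ 
  #,@,, 
  ,♣♣#, 
  ♣#,♣♣ 
  ,#.~♣ 

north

        
        
  #.#♣. 
  ,.,#♣ 
  .♣@.~ 
  #,,,, 
  ,♣♣#, 
  ♣#,♣♣ 

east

       #
       #
 #.#♣.♣#
 ,.,#♣,#
 .♣.@~~#
 #,,,,♣#
 ,♣♣#,♣#
 ♣#,♣♣ #

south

       #
 #.#♣.♣#
 ,.,#♣,#
 .♣..~~#
 #,,@,♣#
 ,♣♣#,♣#
 ♣#,♣♣.#
 ,#.~♣ #

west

        
  #.#♣.♣
  ,.,#♣,
  .♣..~~
  #,@,,♣
  ,♣♣#,♣
  ♣#,♣♣.
  ,#.~♣ 

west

        
   #.#♣.
  .,.,#♣
  ♣.♣..~
  ##@,,,
  ♣,♣♣#,
  .♣#,♣♣
   ,#.~♣

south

   #.#♣.
  .,.,#♣
  ♣.♣..~
  ##,,,,
  ♣,@♣#,
  .♣#,♣♣
  ♣,#.~♣
   ,,,#♣

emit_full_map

 #.#♣.♣
.,.,#♣,
♣.♣..~~
##,,,,♣
♣,@♣#,♣
.♣#,♣♣.
♣,#.~♣ 
 ,,,#♣ 
 ,,,♣, 

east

  #.#♣.♣
 .,.,#♣,
 ♣.♣..~~
 ##,,,,♣
 ♣,♣@#,♣
 .♣#,♣♣.
 ♣,#.~♣ 
  ,,,#♣ 

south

 .,.,#♣,
 ♣.♣..~~
 ##,,,,♣
 ♣,♣♣#,♣
 .♣#@♣♣.
 ♣,#.~♣ 
  ,,,#♣ 
  ,,,♣, 

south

 ♣.♣..~~
 ##,,,,♣
 ♣,♣♣#,♣
 .♣#,♣♣.
 ♣,#@~♣ 
  ,,,#♣ 
  ,,,♣, 
########

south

 ##,,,,♣
 ♣,♣♣#,♣
 .♣#,♣♣.
 ♣,#.~♣ 
  ,,@#♣ 
  ,,,♣, 
########
########

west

  ##,,,,
  ♣,♣♣#,
  .♣#,♣♣
  ♣,#.~♣
  ,,@,#♣
  ,,,,♣,
########
########

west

   ##,,,
   ♣,♣♣#
  ..♣#,♣
  ♣♣,#.~
  ~,@,,#
  ♣,,,,♣
########
########

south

   ♣,♣♣#
  ..♣#,♣
  ♣♣,#.~
  ~,,,,#
  ♣,@,,♣
########
########
########

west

    ♣,♣♣
   ..♣#,
  ♣♣♣,#.
  #~,,,,
  ,♣@,,,
########
########
########

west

     ♣,♣
    ..♣#
  ,♣♣♣,#
  ♣#~,,,
  ♣,@,,,
########
########
########

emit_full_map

    #.#♣.♣
   .,.,#♣,
   ♣.♣..~~
   ##,,,,♣
   ♣,♣♣#,♣
  ..♣#,♣♣.
,♣♣♣,#.~♣ 
♣#~,,,,#♣ 
♣,@,,,,♣, 

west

      ♣,
     ..♣
  ♣,♣♣♣,
  .♣#~,,
  ~♣@♣,,
########
########
########

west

       ♣
      ..
  ,♣,♣♣♣
  ,.♣#~,
  ,~@,♣,
########
########
########

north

       #
       ♣
  ~,##..
  ,♣,♣♣♣
  ,.@#~,
  ,~♣,♣,
########
########

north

       ♣
       #
  ,~,~,♣
  ~,##..
  ,♣@♣♣♣
  ,.♣#~,
  ,~♣,♣,
########

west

        
        
  ♣,~,~,
  ,~,##.
  ♣,@,♣♣
  .,.♣#~
  ♣,~♣,♣
########

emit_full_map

       #.#♣.♣
      .,.,#♣,
      ♣.♣..~~
      ##,,,,♣
♣,~,~,♣,♣♣#,♣
,~,##..♣#,♣♣.
♣,@,♣♣♣,#.~♣ 
.,.♣#~,,,,#♣ 
♣,~♣,♣,,,,♣, 
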